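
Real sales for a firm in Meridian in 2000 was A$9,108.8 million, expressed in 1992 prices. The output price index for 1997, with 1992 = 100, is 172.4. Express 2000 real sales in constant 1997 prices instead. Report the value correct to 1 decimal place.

Real sales in 1997 prices = Real sales in 1992 prices × (P_1997/P_1992) = 9108.8 × 1.724 = 15703.57.

A$15,703.6 million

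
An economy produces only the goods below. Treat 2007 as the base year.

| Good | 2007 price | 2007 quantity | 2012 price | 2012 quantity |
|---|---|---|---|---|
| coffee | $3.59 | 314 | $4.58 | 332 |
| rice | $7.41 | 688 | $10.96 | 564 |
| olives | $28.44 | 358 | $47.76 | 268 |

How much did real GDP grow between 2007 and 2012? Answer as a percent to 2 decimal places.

-20.81%

Real GDP 2007 = Nominal GDP 2007 = 3.59·314 + 7.41·688 + 28.44·358 = 16406.86.
Real GDP 2012 (at 2007 prices) = 3.59·332 + 7.41·564 + 28.44·268 = 12993.04.
Real growth = 12993.04/16406.86 − 1 = -0.2081.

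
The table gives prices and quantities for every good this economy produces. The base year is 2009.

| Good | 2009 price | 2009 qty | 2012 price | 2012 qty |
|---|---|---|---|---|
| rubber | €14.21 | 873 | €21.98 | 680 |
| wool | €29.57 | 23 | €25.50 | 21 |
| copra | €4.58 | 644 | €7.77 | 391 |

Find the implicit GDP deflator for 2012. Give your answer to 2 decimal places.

153.38

Nominal GDP 2012 = 21.98·680 + 25.50·21 + 7.77·391 = 18519.97.
Real GDP 2012 (at 2009 prices) = 14.21·680 + 29.57·21 + 4.58·391 = 12074.55.
Deflator = Nominal/Real × 100 = 18519.97/12074.55 × 100 = 153.380.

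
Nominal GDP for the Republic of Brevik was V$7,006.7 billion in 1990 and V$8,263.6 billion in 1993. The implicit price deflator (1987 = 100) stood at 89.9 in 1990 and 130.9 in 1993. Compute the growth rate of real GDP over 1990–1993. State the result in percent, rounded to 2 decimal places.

Real GDP 1990 = 7006.7 / 0.899 = 7793.88.
Real GDP 1993 = 8263.6 / 1.309 = 6312.91.
Real growth = 6312.91 / 7793.88 − 1 = -0.1900.

-19.00%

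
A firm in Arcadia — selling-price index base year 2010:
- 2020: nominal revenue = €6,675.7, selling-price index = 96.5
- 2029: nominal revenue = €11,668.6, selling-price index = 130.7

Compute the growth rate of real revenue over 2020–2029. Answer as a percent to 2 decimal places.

Real revenue 2020 = 6675.7 / 0.965 = 6917.82.
Real revenue 2029 = 11668.6 / 1.307 = 8927.77.
Real growth = 8927.77 / 6917.82 − 1 = 0.2905.

29.05%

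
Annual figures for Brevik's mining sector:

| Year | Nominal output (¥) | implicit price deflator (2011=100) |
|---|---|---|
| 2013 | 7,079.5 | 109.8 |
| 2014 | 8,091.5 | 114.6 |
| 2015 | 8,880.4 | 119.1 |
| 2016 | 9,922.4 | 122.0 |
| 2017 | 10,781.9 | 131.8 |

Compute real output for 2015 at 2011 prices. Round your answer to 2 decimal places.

Real output 2015 = 8880.4 / 1.191 = 7456.26.

¥7,456.26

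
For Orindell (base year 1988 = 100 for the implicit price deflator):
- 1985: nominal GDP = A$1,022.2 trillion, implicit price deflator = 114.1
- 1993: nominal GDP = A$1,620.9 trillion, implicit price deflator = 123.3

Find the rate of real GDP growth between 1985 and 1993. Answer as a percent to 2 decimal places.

Deflate each year: 1985 → 1022.2/1.141 = 895.88; 1993 → 1620.9/1.233 = 1314.60.
So real GDP changed by 1314.60/895.88 − 1 = 0.4674, i.e. 46.74%.

46.74%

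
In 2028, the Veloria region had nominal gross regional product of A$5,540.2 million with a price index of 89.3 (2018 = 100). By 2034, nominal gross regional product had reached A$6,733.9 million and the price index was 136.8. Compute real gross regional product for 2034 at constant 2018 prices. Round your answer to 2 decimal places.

Real gross regional product = Nominal / (price index/100) = 6733.9 / 1.368 = 4922.44.

A$4,922.44 million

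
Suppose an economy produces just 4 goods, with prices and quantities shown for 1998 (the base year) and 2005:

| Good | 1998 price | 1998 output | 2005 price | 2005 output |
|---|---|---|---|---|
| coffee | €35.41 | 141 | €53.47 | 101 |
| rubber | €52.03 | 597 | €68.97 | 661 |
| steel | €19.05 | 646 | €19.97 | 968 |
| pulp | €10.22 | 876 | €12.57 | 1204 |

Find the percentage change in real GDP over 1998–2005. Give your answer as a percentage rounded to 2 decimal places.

Real GDP 1998 = Nominal GDP 1998 = 35.41·141 + 52.03·597 + 19.05·646 + 10.22·876 = 57313.74.
Real GDP 2005 (at 1998 prices) = 35.41·101 + 52.03·661 + 19.05·968 + 10.22·1204 = 68713.52.
Real growth = 68713.52/57313.74 − 1 = 0.1989.

19.89%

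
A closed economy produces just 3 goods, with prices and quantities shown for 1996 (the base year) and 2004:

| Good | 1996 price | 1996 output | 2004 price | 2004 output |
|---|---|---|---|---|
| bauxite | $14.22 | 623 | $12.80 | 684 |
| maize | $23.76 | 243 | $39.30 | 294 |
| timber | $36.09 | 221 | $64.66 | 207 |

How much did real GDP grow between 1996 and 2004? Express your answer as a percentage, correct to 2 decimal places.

6.96%

Real GDP 1996 = Nominal GDP 1996 = 14.22·623 + 23.76·243 + 36.09·221 = 22608.63.
Real GDP 2004 (at 1996 prices) = 14.22·684 + 23.76·294 + 36.09·207 = 24182.55.
Real growth = 24182.55/22608.63 − 1 = 0.0696.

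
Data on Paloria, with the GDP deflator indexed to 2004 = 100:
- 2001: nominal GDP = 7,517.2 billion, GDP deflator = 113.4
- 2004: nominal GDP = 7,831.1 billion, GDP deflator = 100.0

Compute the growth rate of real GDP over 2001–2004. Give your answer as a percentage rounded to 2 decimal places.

Deflate each year: 2001 → 7517.2/1.134 = 6628.92; 2004 → 7831.1/1.000 = 7831.10.
So real GDP changed by 7831.10/6628.92 − 1 = 0.1814, i.e. 18.14%.

18.14%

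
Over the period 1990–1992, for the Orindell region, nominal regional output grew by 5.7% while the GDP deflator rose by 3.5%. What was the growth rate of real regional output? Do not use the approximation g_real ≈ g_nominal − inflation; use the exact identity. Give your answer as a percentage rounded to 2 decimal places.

2.13%

(1 + g_nom) = (1 + g_real)(1 + π), so g_real = 1.0570 / 1.0350 − 1 = 0.02126.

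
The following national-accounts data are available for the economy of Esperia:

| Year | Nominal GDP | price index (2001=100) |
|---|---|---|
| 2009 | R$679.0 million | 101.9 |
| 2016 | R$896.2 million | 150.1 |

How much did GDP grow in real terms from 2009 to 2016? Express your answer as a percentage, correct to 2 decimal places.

Deflate each year: 2009 → 679.0/1.019 = 666.34; 2016 → 896.2/1.501 = 597.07.
So real GDP changed by 597.07/666.34 − 1 = -0.1040, i.e. -10.40%.

-10.40%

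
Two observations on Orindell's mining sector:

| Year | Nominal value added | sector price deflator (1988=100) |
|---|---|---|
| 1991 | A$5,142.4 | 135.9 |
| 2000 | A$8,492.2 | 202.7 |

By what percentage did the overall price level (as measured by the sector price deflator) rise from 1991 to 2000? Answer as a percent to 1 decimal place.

49.2%

Price-level change = 202.7 / 135.9 − 1 = 0.4915.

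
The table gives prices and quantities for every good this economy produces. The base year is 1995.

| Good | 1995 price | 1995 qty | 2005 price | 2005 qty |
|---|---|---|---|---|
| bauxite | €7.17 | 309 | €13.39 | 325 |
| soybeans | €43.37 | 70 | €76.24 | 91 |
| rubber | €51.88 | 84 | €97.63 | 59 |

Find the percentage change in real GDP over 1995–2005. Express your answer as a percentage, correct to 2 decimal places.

-2.83%

Real GDP 1995 = Nominal GDP 1995 = 7.17·309 + 43.37·70 + 51.88·84 = 9609.35.
Real GDP 2005 (at 1995 prices) = 7.17·325 + 43.37·91 + 51.88·59 = 9337.84.
Real growth = 9337.84/9609.35 − 1 = -0.0283.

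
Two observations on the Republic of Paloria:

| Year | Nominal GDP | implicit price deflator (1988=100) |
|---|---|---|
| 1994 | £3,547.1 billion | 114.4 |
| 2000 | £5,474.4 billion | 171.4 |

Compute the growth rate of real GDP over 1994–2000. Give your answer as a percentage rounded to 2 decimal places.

Real GDP 1994 = 3547.1 / 1.144 = 3100.61.
Real GDP 2000 = 5474.4 / 1.714 = 3193.93.
Real growth = 3193.93 / 3100.61 − 1 = 0.0301.

3.01%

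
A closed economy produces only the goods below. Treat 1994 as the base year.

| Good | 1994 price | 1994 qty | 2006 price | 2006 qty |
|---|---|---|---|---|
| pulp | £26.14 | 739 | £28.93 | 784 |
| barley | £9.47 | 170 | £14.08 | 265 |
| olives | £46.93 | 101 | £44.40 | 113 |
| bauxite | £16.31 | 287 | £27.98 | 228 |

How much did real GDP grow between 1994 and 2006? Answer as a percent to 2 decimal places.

Real GDP 1994 = Nominal GDP 1994 = 26.14·739 + 9.47·170 + 46.93·101 + 16.31·287 = 30348.26.
Real GDP 2006 (at 1994 prices) = 26.14·784 + 9.47·265 + 46.93·113 + 16.31·228 = 32025.08.
Real growth = 32025.08/30348.26 − 1 = 0.0553.

5.53%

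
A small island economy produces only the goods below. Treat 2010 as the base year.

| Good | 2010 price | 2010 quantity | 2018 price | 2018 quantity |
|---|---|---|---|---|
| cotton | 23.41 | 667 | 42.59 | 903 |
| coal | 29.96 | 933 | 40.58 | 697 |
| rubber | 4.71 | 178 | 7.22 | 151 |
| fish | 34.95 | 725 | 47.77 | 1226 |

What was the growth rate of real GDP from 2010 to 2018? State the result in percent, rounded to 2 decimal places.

22.71%

Real GDP 2010 = Nominal GDP 2010 = 23.41·667 + 29.96·933 + 4.71·178 + 34.95·725 = 69744.28.
Real GDP 2018 (at 2010 prices) = 23.41·903 + 29.96·697 + 4.71·151 + 34.95·1226 = 85581.26.
Real growth = 85581.26/69744.28 − 1 = 0.2271.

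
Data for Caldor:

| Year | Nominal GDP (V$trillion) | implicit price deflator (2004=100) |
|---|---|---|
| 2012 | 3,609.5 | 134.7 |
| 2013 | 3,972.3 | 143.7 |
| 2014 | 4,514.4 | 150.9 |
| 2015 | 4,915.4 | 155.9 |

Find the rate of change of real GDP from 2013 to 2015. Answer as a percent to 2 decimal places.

14.06%

Real GDP 2013 = 3972.3/1.437 = 2764.30.
Real GDP 2015 = 4915.4/1.559 = 3152.92.
Change = 3152.92/2764.30 − 1 = 0.1406.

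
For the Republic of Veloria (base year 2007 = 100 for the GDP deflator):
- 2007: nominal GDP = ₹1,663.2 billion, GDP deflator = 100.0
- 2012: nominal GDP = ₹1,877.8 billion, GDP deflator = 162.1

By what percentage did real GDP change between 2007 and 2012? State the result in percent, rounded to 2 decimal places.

-30.35%

Deflate each year: 2007 → 1663.2/1.000 = 1663.20; 2012 → 1877.8/1.621 = 1158.42.
So real GDP changed by 1158.42/1663.20 − 1 = -0.3035, i.e. -30.35%.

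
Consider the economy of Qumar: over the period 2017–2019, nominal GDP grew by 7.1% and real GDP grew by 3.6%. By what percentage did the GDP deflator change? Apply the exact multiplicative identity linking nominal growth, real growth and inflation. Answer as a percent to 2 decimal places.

3.38%

(1 + g_nom) = (1 + g_real)(1 + π), so π = 1.0710 / 1.0360 − 1 = 0.03378.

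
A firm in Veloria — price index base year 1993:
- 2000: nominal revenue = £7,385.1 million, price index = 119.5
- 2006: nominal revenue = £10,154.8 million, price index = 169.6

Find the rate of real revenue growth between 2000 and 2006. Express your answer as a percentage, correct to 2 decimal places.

Deflate each year: 2000 → 7385.1/1.195 = 6180.00; 2006 → 10154.8/1.696 = 5987.50.
So real revenue changed by 5987.50/6180.00 − 1 = -0.0311, i.e. -3.11%.

-3.11%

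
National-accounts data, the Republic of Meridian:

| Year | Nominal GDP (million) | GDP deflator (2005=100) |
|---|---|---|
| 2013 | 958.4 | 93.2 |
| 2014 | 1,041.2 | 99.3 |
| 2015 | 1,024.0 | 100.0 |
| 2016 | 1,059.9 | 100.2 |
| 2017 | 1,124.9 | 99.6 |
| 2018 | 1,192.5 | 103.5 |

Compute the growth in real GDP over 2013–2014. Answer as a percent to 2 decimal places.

Real GDP 2013 = 958.4/0.932 = 1028.33.
Real GDP 2014 = 1041.2/0.993 = 1048.54.
Change = 1048.54/1028.33 − 1 = 0.0197.

1.97%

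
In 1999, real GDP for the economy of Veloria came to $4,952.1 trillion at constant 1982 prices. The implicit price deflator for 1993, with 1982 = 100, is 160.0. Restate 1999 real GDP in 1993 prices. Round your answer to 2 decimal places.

Real GDP in 1993 prices = Real GDP in 1982 prices × (P_1993/P_1982) = 4952.1 × 1.600 = 7923.36.

$7,923.36 trillion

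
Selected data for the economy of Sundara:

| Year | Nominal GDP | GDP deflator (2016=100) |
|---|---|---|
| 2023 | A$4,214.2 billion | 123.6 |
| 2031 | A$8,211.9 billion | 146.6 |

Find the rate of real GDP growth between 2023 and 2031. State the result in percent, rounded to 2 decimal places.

64.29%

Real GDP 2023 = 4214.2 / 1.236 = 3409.55.
Real GDP 2031 = 8211.9 / 1.466 = 5601.57.
Real growth = 5601.57 / 3409.55 − 1 = 0.6429.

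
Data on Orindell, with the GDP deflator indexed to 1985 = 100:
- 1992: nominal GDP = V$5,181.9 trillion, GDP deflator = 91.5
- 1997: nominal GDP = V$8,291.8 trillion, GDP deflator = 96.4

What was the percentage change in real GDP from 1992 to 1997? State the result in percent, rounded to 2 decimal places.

51.88%

Real GDP 1992 = 5181.9 / 0.915 = 5663.28.
Real GDP 1997 = 8291.8 / 0.964 = 8601.45.
Real growth = 8601.45 / 5663.28 − 1 = 0.5188.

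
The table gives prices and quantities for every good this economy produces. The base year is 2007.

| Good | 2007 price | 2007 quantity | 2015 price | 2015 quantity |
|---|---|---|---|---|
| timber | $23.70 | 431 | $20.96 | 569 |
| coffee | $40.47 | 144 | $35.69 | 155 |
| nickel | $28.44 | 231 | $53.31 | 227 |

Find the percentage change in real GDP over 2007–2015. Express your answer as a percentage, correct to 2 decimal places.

15.93%

Real GDP 2007 = Nominal GDP 2007 = 23.70·431 + 40.47·144 + 28.44·231 = 22612.02.
Real GDP 2015 (at 2007 prices) = 23.70·569 + 40.47·155 + 28.44·227 = 26214.03.
Real growth = 26214.03/22612.02 − 1 = 0.1593.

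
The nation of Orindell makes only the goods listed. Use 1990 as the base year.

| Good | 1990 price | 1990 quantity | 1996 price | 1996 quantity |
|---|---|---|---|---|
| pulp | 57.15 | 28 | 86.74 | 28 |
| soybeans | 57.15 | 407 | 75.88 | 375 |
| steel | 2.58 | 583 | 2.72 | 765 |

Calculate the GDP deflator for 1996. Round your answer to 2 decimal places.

131.83

Nominal GDP 1996 = 86.74·28 + 75.88·375 + 2.72·765 = 32964.52.
Real GDP 1996 (at 1990 prices) = 57.15·28 + 57.15·375 + 2.58·765 = 25005.15.
Deflator = Nominal/Real × 100 = 32964.52/25005.15 × 100 = 131.831.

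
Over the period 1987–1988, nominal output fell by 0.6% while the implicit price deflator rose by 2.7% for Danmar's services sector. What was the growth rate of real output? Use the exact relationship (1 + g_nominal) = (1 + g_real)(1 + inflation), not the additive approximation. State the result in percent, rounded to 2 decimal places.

-3.21%

(1 + g_nom) = (1 + g_real)(1 + π), so g_real = 0.9940 / 1.0270 − 1 = -0.03213.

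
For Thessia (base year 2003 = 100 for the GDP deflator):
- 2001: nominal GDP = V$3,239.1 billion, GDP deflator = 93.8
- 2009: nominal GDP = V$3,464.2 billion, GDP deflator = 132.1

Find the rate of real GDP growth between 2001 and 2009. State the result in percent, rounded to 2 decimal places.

Deflate each year: 2001 → 3239.1/0.938 = 3453.20; 2009 → 3464.2/1.321 = 2622.41.
So real GDP changed by 2622.41/3453.20 − 1 = -0.2406, i.e. -24.06%.

-24.06%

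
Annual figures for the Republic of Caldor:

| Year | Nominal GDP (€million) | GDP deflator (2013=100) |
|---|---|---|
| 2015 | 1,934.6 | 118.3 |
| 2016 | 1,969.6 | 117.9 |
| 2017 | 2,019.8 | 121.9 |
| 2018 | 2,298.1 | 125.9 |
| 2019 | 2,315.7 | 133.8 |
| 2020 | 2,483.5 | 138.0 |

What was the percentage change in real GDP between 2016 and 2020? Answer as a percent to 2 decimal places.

7.73%

Real GDP 2016 = 1969.6/1.179 = 1670.57.
Real GDP 2020 = 2483.5/1.380 = 1799.64.
Change = 1799.64/1670.57 − 1 = 0.0773.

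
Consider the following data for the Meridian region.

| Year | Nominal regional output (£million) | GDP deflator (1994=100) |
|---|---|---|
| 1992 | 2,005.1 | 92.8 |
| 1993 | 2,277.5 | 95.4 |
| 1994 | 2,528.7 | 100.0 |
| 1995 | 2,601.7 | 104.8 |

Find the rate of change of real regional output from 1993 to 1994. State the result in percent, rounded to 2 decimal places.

Real regional output 1993 = 2277.5/0.954 = 2387.32.
Real regional output 1994 = 2528.7/1.000 = 2528.70.
Change = 2528.70/2387.32 − 1 = 0.0592.

5.92%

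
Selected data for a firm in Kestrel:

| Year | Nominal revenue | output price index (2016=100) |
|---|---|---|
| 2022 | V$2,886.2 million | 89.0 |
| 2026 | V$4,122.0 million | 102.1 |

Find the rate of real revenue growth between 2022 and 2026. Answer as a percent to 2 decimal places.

Real revenue 2022 = 2886.2 / 0.890 = 3242.92.
Real revenue 2026 = 4122.0 / 1.021 = 4037.22.
Real growth = 4037.22 / 3242.92 − 1 = 0.2449.

24.49%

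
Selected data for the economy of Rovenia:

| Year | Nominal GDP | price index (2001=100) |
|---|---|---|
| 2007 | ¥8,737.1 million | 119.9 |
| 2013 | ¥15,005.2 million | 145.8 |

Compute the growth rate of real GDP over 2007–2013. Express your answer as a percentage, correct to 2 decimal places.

Real GDP 2007 = 8737.1 / 1.199 = 7286.99.
Real GDP 2013 = 15005.2 / 1.458 = 10291.63.
Real growth = 10291.63 / 7286.99 − 1 = 0.4123.

41.23%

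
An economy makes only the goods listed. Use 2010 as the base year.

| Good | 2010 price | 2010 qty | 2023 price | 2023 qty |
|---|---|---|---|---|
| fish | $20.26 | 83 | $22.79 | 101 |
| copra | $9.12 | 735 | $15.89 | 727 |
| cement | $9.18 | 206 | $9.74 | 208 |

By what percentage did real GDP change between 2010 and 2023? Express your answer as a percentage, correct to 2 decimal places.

Real GDP 2010 = Nominal GDP 2010 = 20.26·83 + 9.12·735 + 9.18·206 = 10275.86.
Real GDP 2023 (at 2010 prices) = 20.26·101 + 9.12·727 + 9.18·208 = 10585.94.
Real growth = 10585.94/10275.86 − 1 = 0.0302.

3.02%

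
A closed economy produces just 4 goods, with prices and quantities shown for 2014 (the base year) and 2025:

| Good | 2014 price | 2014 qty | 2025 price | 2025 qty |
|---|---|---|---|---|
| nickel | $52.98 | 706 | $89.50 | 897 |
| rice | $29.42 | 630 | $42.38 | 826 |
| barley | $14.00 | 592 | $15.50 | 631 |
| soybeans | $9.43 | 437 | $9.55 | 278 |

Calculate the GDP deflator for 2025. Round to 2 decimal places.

153.37

Nominal GDP 2025 = 89.50·897 + 42.38·826 + 15.50·631 + 9.55·278 = 127722.78.
Real GDP 2025 (at 2014 prices) = 52.98·897 + 29.42·826 + 14.00·631 + 9.43·278 = 83279.52.
Deflator = Nominal/Real × 100 = 127722.78/83279.52 × 100 = 153.366.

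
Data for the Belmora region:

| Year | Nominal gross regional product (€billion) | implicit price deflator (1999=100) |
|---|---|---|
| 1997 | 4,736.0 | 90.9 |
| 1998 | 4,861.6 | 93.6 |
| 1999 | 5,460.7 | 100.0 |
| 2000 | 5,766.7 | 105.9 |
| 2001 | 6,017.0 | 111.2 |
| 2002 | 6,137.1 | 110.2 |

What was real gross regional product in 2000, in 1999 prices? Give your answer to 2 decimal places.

Real gross regional product 2000 = 5766.7 / 1.059 = 5445.42.

€5,445.42 billion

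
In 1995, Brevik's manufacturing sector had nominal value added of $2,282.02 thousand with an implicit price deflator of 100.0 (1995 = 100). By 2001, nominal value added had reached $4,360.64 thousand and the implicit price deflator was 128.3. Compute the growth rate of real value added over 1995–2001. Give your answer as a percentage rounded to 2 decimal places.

Deflate each year: 1995 → 2282.02/1.000 = 2282.02; 2001 → 4360.64/1.283 = 3398.78.
So real value added changed by 3398.78/2282.02 − 1 = 0.4894, i.e. 48.94%.

48.94%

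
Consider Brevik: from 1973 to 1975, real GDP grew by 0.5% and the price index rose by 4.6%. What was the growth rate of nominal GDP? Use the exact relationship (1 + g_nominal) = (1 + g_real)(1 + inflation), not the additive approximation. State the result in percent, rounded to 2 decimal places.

(1 + g_nom) = (1 + g_real)(1 + π) = 1.0050 × 1.0460 = 1.05123.

5.12%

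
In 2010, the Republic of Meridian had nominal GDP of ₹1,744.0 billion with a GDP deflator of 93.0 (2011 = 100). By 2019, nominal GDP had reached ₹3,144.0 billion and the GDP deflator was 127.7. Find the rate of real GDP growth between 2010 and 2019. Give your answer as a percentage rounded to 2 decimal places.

Deflate each year: 2010 → 1744.0/0.930 = 1875.27; 2019 → 3144.0/1.277 = 2462.02.
So real GDP changed by 2462.02/1875.27 − 1 = 0.3129, i.e. 31.29%.

31.29%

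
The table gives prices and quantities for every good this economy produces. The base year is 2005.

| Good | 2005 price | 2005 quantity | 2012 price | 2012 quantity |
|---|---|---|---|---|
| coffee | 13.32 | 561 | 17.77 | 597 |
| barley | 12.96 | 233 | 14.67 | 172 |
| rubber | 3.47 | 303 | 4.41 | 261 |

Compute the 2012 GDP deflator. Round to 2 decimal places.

Nominal GDP 2012 = 17.77·597 + 14.67·172 + 4.41·261 = 14282.94.
Real GDP 2012 (at 2005 prices) = 13.32·597 + 12.96·172 + 3.47·261 = 11086.83.
Deflator = Nominal/Real × 100 = 14282.94/11086.83 × 100 = 128.828.

128.83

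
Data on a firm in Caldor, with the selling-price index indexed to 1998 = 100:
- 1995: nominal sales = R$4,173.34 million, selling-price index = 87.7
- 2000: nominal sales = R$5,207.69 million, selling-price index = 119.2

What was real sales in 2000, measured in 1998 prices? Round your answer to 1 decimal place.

R$4,368.9 million

Real sales = Nominal / (selling-price index/100) = 5207.69 / 1.192 = 4368.87.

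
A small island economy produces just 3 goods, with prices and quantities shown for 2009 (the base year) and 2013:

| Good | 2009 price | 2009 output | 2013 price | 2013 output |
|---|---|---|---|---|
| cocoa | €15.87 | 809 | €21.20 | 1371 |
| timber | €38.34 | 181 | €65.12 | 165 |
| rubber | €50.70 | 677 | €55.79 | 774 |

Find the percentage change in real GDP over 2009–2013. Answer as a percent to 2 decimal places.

24.44%

Real GDP 2009 = Nominal GDP 2009 = 15.87·809 + 38.34·181 + 50.70·677 = 54102.27.
Real GDP 2013 (at 2009 prices) = 15.87·1371 + 38.34·165 + 50.70·774 = 67325.67.
Real growth = 67325.67/54102.27 − 1 = 0.2444.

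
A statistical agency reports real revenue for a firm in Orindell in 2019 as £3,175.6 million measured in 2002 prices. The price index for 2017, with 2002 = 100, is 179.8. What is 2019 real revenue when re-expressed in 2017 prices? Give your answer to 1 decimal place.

£5,709.7 million

Real revenue in 2017 prices = Real revenue in 2002 prices × (P_2017/P_2002) = 3175.6 × 1.798 = 5709.73.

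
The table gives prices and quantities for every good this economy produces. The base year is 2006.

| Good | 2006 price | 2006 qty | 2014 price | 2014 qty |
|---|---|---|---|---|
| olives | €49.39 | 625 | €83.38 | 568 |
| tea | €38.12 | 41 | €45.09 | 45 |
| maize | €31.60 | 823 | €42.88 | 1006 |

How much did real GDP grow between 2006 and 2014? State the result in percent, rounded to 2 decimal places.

5.34%

Real GDP 2006 = Nominal GDP 2006 = 49.39·625 + 38.12·41 + 31.60·823 = 58438.47.
Real GDP 2014 (at 2006 prices) = 49.39·568 + 38.12·45 + 31.60·1006 = 61558.52.
Real growth = 61558.52/58438.47 − 1 = 0.0534.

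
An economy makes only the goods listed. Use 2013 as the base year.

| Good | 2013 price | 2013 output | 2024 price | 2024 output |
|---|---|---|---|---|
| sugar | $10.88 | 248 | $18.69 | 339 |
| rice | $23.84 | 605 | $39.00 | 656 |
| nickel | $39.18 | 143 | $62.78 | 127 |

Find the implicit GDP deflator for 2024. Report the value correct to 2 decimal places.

Nominal GDP 2024 = 18.69·339 + 39.00·656 + 62.78·127 = 39892.97.
Real GDP 2024 (at 2013 prices) = 10.88·339 + 23.84·656 + 39.18·127 = 24303.22.
Deflator = Nominal/Real × 100 = 39892.97/24303.22 × 100 = 164.147.

164.15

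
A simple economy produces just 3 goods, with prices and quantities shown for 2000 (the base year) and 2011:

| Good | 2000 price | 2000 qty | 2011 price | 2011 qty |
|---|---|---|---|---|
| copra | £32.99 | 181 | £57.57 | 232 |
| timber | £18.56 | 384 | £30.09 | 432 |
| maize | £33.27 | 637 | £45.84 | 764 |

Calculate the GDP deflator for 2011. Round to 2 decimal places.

Nominal GDP 2011 = 57.57·232 + 30.09·432 + 45.84·764 = 61376.88.
Real GDP 2011 (at 2000 prices) = 32.99·232 + 18.56·432 + 33.27·764 = 41089.88.
Deflator = Nominal/Real × 100 = 61376.88/41089.88 × 100 = 149.372.

149.37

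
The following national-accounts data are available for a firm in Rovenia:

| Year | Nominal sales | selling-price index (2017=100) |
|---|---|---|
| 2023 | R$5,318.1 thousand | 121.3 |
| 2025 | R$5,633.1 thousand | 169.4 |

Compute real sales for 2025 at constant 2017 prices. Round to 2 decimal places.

R$3,325.32 thousand

Real sales = Nominal / (selling-price index/100) = 5633.1 / 1.694 = 3325.32.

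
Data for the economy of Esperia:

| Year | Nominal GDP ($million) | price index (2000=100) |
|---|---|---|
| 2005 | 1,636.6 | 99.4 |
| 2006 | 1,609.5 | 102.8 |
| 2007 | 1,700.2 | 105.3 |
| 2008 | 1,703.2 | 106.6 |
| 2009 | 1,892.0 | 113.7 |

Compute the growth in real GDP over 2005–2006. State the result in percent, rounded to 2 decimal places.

-4.91%

Real GDP 2005 = 1636.6/0.994 = 1646.48.
Real GDP 2006 = 1609.5/1.028 = 1565.66.
Change = 1565.66/1646.48 − 1 = -0.0491.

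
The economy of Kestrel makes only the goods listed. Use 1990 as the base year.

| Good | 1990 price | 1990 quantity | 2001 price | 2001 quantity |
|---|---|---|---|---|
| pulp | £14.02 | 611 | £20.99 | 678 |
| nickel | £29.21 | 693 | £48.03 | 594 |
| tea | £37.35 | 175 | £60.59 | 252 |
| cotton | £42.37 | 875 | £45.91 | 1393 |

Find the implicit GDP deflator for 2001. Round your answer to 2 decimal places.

Nominal GDP 2001 = 20.99·678 + 48.03·594 + 60.59·252 + 45.91·1393 = 121982.35.
Real GDP 2001 (at 1990 prices) = 14.02·678 + 29.21·594 + 37.35·252 + 42.37·1393 = 95289.91.
Deflator = Nominal/Real × 100 = 121982.35/95289.91 × 100 = 128.012.

128.01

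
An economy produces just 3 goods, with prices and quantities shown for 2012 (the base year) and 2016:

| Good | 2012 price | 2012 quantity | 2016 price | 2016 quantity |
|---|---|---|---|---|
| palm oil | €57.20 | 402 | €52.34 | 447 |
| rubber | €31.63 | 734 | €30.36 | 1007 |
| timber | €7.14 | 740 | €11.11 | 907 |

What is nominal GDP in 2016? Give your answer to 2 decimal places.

Nominal GDP 2016 = Σ (p_2016 × q_2016) = 52.34·447 + 30.36·1007 + 11.11·907 = 64045.27.

€64045.27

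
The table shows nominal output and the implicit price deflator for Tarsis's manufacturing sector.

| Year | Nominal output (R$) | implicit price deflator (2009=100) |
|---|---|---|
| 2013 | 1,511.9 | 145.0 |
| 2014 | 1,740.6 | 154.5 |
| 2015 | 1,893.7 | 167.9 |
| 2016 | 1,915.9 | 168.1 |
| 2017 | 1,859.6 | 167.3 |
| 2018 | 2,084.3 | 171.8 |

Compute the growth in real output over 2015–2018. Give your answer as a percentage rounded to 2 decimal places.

Real output 2015 = 1893.7/1.679 = 1127.87.
Real output 2018 = 2084.3/1.718 = 1213.21.
Change = 1213.21/1127.87 − 1 = 0.0757.

7.57%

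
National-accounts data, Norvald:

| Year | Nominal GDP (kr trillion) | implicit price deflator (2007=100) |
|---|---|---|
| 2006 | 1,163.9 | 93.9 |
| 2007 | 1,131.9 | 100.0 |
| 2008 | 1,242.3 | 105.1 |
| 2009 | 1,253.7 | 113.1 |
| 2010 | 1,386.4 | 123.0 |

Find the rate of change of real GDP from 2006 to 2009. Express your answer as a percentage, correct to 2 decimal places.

Real GDP 2006 = 1163.9/0.939 = 1239.51.
Real GDP 2009 = 1253.7/1.131 = 1108.49.
Change = 1108.49/1239.51 − 1 = -0.1057.

-10.57%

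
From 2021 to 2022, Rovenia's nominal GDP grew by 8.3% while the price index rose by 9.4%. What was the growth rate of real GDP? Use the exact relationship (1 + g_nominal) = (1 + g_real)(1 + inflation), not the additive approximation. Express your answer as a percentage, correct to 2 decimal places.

(1 + g_nom) = (1 + g_real)(1 + π), so g_real = 1.0830 / 1.0940 − 1 = -0.01005.

-1.01%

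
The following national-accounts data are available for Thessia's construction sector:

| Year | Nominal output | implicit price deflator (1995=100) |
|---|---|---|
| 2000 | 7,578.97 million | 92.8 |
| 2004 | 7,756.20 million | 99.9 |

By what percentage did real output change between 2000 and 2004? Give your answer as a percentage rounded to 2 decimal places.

Real output 2000 = 7578.97 / 0.928 = 8166.99.
Real output 2004 = 7756.20 / 0.999 = 7763.96.
Real growth = 7763.96 / 8166.99 − 1 = -0.0493.

-4.93%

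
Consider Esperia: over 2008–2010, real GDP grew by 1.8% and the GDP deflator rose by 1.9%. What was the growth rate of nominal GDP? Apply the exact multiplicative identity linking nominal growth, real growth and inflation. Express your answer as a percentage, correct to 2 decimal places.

3.73%

(1 + g_nom) = (1 + g_real)(1 + π) = 1.0180 × 1.0190 = 1.03734.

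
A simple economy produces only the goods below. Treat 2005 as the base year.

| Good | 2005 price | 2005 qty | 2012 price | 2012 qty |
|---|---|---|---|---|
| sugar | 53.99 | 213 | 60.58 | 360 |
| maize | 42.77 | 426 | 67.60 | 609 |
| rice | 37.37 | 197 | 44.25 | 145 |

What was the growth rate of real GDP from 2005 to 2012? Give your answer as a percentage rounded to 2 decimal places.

37.27%

Real GDP 2005 = Nominal GDP 2005 = 53.99·213 + 42.77·426 + 37.37·197 = 37081.78.
Real GDP 2012 (at 2005 prices) = 53.99·360 + 42.77·609 + 37.37·145 = 50901.98.
Real growth = 50901.98/37081.78 − 1 = 0.3727.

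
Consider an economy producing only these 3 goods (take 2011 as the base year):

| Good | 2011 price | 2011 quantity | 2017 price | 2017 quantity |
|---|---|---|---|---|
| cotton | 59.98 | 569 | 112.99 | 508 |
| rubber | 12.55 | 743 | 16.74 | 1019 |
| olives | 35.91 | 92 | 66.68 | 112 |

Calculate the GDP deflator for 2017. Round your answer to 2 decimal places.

173.28

Nominal GDP 2017 = 112.99·508 + 16.74·1019 + 66.68·112 = 81925.14.
Real GDP 2017 (at 2011 prices) = 59.98·508 + 12.55·1019 + 35.91·112 = 47280.21.
Deflator = Nominal/Real × 100 = 81925.14/47280.21 × 100 = 173.276.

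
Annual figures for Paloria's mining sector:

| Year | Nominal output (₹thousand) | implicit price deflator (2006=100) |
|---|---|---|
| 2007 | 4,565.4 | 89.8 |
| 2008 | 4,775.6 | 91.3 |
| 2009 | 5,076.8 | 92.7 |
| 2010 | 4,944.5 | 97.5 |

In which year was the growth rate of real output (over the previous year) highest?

2008: real = 4775.6/0.913 = 5230.67; growth vs 2007 (5083.96) = 2.89%.
2009: real = 5076.8/0.927 = 5476.59; growth vs 2008 (5230.67) = 4.70%.
2010: real = 4944.5/0.975 = 5071.28; growth vs 2009 (5476.59) = -7.40%.

2009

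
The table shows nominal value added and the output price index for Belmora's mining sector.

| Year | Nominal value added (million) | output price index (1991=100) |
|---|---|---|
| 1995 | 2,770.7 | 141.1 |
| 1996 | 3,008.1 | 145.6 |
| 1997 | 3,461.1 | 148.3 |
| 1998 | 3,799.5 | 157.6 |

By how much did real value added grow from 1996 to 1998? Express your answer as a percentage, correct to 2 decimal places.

16.69%

Real value added 1996 = 3008.1/1.456 = 2066.00.
Real value added 1998 = 3799.5/1.576 = 2410.85.
Change = 2410.85/2066.00 − 1 = 0.1669.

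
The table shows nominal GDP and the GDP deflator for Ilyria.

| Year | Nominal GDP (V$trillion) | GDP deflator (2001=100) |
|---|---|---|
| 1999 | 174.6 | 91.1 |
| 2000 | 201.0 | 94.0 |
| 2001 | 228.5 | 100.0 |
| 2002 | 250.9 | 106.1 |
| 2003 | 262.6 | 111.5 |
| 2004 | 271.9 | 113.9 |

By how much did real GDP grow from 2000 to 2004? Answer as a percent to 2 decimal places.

11.64%

Real GDP 2000 = 201.0/0.940 = 213.83.
Real GDP 2004 = 271.9/1.139 = 238.72.
Change = 238.72/213.83 − 1 = 0.1164.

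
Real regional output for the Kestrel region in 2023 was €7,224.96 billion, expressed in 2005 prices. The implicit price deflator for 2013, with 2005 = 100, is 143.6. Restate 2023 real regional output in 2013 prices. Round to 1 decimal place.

€10,375.0 billion

Real regional output in 2013 prices = Real regional output in 2005 prices × (P_2013/P_2005) = 7224.96 × 1.436 = 10375.04.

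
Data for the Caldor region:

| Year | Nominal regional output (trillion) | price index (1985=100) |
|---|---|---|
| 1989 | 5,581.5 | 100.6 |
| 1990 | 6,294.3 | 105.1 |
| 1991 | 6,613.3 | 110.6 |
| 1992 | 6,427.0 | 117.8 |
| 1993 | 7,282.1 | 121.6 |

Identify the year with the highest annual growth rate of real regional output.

1990: real = 6294.3/1.051 = 5988.87; growth vs 1989 (5548.21) = 7.94%.
1991: real = 6613.3/1.106 = 5979.48; growth vs 1990 (5988.87) = -0.16%.
1992: real = 6427.0/1.178 = 5455.86; growth vs 1991 (5979.48) = -8.76%.
1993: real = 7282.1/1.216 = 5988.57; growth vs 1992 (5455.86) = 9.76%.

1993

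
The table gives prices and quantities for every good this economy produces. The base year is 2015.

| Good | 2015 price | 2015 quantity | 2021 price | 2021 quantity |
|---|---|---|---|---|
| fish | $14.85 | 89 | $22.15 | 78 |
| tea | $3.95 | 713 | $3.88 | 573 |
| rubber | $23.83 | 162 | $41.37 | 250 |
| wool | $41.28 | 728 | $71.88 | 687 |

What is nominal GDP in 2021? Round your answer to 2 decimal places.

Nominal GDP 2021 = Σ (p_2021 × q_2021) = 22.15·78 + 3.88·573 + 41.37·250 + 71.88·687 = 63675.00.

$63675.00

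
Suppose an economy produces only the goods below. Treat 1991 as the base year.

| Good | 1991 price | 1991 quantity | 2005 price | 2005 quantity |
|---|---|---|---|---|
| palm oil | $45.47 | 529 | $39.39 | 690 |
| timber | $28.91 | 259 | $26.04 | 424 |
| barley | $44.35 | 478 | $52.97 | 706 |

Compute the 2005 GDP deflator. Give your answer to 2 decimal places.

Nominal GDP 2005 = 39.39·690 + 26.04·424 + 52.97·706 = 75616.88.
Real GDP 2005 (at 1991 prices) = 45.47·690 + 28.91·424 + 44.35·706 = 74943.24.
Deflator = Nominal/Real × 100 = 75616.88/74943.24 × 100 = 100.899.

100.90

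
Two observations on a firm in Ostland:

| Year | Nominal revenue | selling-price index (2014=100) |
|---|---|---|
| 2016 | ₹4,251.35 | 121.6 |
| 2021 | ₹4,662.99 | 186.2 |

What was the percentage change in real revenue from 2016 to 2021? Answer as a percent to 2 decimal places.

Deflate each year: 2016 → 4251.35/1.216 = 3496.18; 2021 → 4662.99/1.862 = 2504.29.
So real revenue changed by 2504.29/3496.18 − 1 = -0.2837, i.e. -28.37%.

-28.37%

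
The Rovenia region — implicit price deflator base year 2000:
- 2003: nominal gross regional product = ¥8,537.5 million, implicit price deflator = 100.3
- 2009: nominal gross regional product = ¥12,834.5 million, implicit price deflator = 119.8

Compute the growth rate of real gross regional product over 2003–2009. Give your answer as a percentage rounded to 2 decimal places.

25.86%

Deflate each year: 2003 → 8537.5/1.003 = 8511.96; 2009 → 12834.5/1.198 = 10713.27.
So real gross regional product changed by 10713.27/8511.96 − 1 = 0.2586, i.e. 25.86%.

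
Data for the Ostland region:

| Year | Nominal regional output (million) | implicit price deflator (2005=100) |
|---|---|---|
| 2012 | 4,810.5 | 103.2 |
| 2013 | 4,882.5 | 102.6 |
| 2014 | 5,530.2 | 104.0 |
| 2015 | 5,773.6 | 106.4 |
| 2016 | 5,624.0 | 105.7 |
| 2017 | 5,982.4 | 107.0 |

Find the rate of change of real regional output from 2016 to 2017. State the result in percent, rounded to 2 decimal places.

Real regional output 2016 = 5624.0/1.057 = 5320.72.
Real regional output 2017 = 5982.4/1.070 = 5591.03.
Change = 5591.03/5320.72 − 1 = 0.0508.

5.08%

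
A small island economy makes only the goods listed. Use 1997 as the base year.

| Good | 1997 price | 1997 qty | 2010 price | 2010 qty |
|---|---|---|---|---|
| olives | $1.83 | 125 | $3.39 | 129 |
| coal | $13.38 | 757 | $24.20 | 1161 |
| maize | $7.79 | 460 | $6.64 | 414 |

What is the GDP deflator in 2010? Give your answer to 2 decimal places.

164.69

Nominal GDP 2010 = 3.39·129 + 24.20·1161 + 6.64·414 = 31282.47.
Real GDP 2010 (at 1997 prices) = 1.83·129 + 13.38·1161 + 7.79·414 = 18995.31.
Deflator = Nominal/Real × 100 = 31282.47/18995.31 × 100 = 164.685.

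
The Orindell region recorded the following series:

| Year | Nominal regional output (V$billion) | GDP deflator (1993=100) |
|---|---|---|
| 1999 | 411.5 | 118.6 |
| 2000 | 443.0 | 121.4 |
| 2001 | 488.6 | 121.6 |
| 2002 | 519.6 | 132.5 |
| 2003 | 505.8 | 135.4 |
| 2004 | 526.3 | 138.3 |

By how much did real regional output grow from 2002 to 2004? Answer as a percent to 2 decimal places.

-2.96%

Real regional output 2002 = 519.6/1.325 = 392.15.
Real regional output 2004 = 526.3/1.383 = 380.55.
Change = 380.55/392.15 − 1 = -0.0296.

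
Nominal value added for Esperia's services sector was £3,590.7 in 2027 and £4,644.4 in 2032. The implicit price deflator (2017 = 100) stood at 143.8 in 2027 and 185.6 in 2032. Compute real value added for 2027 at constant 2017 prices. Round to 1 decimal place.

£2,497.0

Real value added = Nominal / (implicit price deflator/100) = 3590.7 / 1.438 = 2497.01.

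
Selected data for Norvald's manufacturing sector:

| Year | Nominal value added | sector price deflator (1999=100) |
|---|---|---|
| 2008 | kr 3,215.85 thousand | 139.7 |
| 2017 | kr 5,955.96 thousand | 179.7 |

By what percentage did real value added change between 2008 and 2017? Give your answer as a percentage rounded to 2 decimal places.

43.98%

Real value added 2008 = 3215.85 / 1.397 = 2301.97.
Real value added 2017 = 5955.96 / 1.797 = 3314.39.
Real growth = 3314.39 / 2301.97 − 1 = 0.4398.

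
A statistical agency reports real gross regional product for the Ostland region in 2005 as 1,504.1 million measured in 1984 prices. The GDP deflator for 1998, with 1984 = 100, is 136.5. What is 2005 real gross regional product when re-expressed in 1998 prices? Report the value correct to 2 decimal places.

2,053.10 million

Real gross regional product in 1998 prices = Real gross regional product in 1984 prices × (P_1998/P_1984) = 1504.1 × 1.365 = 2053.10.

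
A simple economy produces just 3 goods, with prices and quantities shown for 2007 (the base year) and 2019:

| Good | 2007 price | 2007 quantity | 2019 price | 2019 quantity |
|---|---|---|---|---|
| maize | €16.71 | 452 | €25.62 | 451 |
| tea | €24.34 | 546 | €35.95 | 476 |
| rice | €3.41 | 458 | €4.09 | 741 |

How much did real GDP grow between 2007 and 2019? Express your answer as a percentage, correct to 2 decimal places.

Real GDP 2007 = Nominal GDP 2007 = 16.71·452 + 24.34·546 + 3.41·458 = 22404.34.
Real GDP 2019 (at 2007 prices) = 16.71·451 + 24.34·476 + 3.41·741 = 21648.86.
Real growth = 21648.86/22404.34 − 1 = -0.0337.

-3.37%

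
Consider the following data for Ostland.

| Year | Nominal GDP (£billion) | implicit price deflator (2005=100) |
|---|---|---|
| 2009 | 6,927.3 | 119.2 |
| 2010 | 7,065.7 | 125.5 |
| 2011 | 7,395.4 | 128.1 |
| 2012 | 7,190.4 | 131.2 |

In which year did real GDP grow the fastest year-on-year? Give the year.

2010: real = 7065.7/1.255 = 5630.04; growth vs 2009 (5811.49) = -3.12%.
2011: real = 7395.4/1.281 = 5773.15; growth vs 2010 (5630.04) = 2.54%.
2012: real = 7190.4/1.312 = 5480.49; growth vs 2011 (5773.15) = -5.07%.

2011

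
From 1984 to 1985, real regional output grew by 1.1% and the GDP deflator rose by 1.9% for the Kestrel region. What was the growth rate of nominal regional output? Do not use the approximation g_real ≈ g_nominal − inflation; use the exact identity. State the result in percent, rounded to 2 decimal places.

(1 + g_nom) = (1 + g_real)(1 + π) = 1.0110 × 1.0190 = 1.03021.

3.02%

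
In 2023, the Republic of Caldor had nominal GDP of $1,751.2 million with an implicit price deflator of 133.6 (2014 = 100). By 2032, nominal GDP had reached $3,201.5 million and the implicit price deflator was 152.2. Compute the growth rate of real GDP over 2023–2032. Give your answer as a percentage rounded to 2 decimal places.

Real GDP 2023 = 1751.2 / 1.336 = 1310.78.
Real GDP 2032 = 3201.5 / 1.522 = 2103.48.
Real growth = 2103.48 / 1310.78 − 1 = 0.6048.

60.48%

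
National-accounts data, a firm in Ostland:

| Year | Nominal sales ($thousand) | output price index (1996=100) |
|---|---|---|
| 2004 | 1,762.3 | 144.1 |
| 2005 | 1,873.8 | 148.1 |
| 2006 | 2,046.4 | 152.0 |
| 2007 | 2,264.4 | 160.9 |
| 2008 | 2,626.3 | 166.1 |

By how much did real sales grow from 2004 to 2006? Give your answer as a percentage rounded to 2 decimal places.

Real sales 2004 = 1762.3/1.441 = 1222.97.
Real sales 2006 = 2046.4/1.520 = 1346.32.
Change = 1346.32/1222.97 − 1 = 0.1009.

10.09%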